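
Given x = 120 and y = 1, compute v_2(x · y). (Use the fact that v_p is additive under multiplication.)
v_2(120) = 3

v_p(x) = 3 (factor: 120 = 2^3 · 15); v_p(y) = 0 (factor: 1 = 2^0 · 1). Additivity: v_p(xy) = v_p(x) + v_p(y) = 3 + 0 = 3. (Direct check: xy = 120 = 2^3 · (15).)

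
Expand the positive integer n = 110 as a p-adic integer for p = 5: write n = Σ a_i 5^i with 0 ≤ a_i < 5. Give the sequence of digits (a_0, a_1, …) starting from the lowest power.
(a_0, a_1, …) = (0, 2, 4)

Repeated division by 5 gives the digits low-to-high: 110 = 2·5^1 + 4·5^2. Digit sequence: (0, 2, 4).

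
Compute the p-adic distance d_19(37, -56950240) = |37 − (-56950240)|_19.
d_19(37, -56950240) = 1/2476099

Step 1 — x − y = 37 − (-56950240) = 56950277. Step 2 — v_19(56950277) = 5 (factor: 56950277 = (19^5 · 23); the sign does not affect v_p). Step 3 — |x − y|_19 = 19^{-5} = 1/2476099.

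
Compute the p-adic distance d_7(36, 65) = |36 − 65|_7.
d_7(36, 65) = 1

Step 1 — x − y = 36 − 65 = -29. Step 2 — v_7(-29) = 0 (factor: -29 = −(7^0 · 29); the sign does not affect v_p). Step 3 — |x − y|_7 = 7^{0} = 1.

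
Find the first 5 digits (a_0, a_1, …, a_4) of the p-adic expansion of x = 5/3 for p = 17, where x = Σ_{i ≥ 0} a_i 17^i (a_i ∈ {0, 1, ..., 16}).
(a_0, …, a_4) = (13, 5, 11, 5, 11)

v_17(5/3) = 0 (numerator and denominator both coprime to 17), so x ∈ ℤ_17^×. Compute digits iteratively via a_i = x_i mod 17, x_{i+1} = (x_i − a_i)/17, with x_0 = x:
  x_0 = 5/3;  a_0 = 13;  x_1 = (x_0 − 13)/17 = -2/3
  x_1 = -2/3;  a_1 = 5;  x_2 = (x_1 − 5)/17 = -1/3
  x_2 = -1/3;  a_2 = 11;  x_3 = (x_2 − 11)/17 = -2/3
  x_3 = -2/3;  a_3 = 5;  x_4 = (x_3 − 5)/17 = -1/3
  x_4 = -1/3;  a_4 = 11;  x_5 = (x_4 − 11)/17 = -2/3
Digits: (13, 5, 11, 5, 11).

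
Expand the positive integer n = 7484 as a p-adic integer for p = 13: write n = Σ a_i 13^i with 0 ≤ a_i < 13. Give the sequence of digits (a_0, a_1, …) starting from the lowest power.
(a_0, a_1, …) = (9, 3, 5, 3)

Repeated division by 13 gives the digits low-to-high: 7484 = 9 + 3·13^1 + 5·13^2 + 3·13^3. Digit sequence: (9, 3, 5, 3).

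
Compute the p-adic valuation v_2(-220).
v_2(-220) = 2

v_2(n) is the largest exponent k such that 2^k divides n. Factor out: -220 = -2^2 · 55. (Sign doesn't affect v_p.) So v_2(-220) = 2.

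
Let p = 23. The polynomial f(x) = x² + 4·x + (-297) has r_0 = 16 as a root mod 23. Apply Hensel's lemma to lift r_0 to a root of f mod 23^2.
r_1 = 177 (mod 529)

Hensel: r_{i+1} = r_i − f(r_i)·(f′(r_i))^{-1} mod 23^{i+2}, f′(x) = 2x + 4. Iterate:
  r_0 = 16 (mod 23)
  r_1 = 177 (mod 529)
Final: r = 177 satisfies f(r) ≡ 0 mod 23^2.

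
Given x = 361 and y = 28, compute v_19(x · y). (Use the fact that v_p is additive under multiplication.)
v_19(10108) = 2

v_p(x) = 2 (factor: 361 = 19^2 · 1); v_p(y) = 0 (factor: 28 = 19^0 · 28). Additivity: v_p(xy) = v_p(x) + v_p(y) = 2 + 0 = 2. (Direct check: xy = 10108 = 19^2 · (28).)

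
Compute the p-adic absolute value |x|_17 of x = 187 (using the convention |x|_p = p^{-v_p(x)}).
|187|_17 = 1/17

Step 1 — compute v_17(x) by factoring powers of 17 out of the numerator and denominator: v_17(187) = 1. Step 2 — apply |x|_p = p^{-v_p(x)} = 17^{-1} = 1/17.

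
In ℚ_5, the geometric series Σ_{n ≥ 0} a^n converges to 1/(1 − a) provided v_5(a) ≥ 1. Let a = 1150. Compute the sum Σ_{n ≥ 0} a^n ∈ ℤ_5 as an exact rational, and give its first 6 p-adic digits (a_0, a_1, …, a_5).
Σ a^n = 1/(1 − a) = -1/1149;  first 6 digits = (1, 0, 1, 4, 2, 3)

v_5(a) = 2 ≥ 1, so the series converges in ℤ_5 to 1/(1 − a) = 1/(1 − 1150) = -1/1149. Expand this rational in ℤ_5: compute digits iteratively via d_i = x_i mod 5, x_{i+1} = (x_i − d_i)/5. The first 6 digits are (1, 0, 1, 4, 2, 3).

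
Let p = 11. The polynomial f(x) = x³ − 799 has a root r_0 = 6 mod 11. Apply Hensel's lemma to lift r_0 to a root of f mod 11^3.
r_2 = 743 (mod 1331)

Hensel: r_{i+1} = r_i − f(r_i)/f′(r_i) mod 11^{i+2}, where f′(x) = 3x². Iterate:
  r_0 = 6 (mod 11)
  r_1 = 17 (mod 121)
  r_2 = 743 (mod 1331)
Final: r = 743 with f(r) ≡ 0 mod 11^3.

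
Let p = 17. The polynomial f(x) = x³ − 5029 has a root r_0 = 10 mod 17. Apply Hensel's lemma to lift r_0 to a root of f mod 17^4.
r_3 = 76357 (mod 83521)

Hensel: r_{i+1} = r_i − f(r_i)/f′(r_i) mod 17^{i+2}, where f′(x) = 3x². Iterate:
  r_0 = 10 (mod 17)
  r_1 = 61 (mod 289)
  r_2 = 2662 (mod 4913)
  r_3 = 76357 (mod 83521)
Final: r = 76357 with f(r) ≡ 0 mod 17^4.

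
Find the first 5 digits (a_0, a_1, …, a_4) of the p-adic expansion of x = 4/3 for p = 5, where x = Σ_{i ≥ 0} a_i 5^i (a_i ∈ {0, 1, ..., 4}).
(a_0, …, a_4) = (3, 3, 1, 3, 1)

v_5(4/3) = 0 (numerator and denominator both coprime to 5), so x ∈ ℤ_5^×. Compute digits iteratively via a_i = x_i mod 5, x_{i+1} = (x_i − a_i)/5, with x_0 = x:
  x_0 = 4/3;  a_0 = 3;  x_1 = (x_0 − 3)/5 = -1/3
  x_1 = -1/3;  a_1 = 3;  x_2 = (x_1 − 3)/5 = -2/3
  x_2 = -2/3;  a_2 = 1;  x_3 = (x_2 − 1)/5 = -1/3
  x_3 = -1/3;  a_3 = 3;  x_4 = (x_3 − 3)/5 = -2/3
  x_4 = -2/3;  a_4 = 1;  x_5 = (x_4 − 1)/5 = -1/3
Digits: (3, 3, 1, 3, 1).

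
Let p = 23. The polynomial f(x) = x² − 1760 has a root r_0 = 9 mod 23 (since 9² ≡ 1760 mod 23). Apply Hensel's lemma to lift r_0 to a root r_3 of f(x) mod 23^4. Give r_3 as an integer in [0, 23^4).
r_3 = 160066 (mod 279841)

Hensel's recurrence: r_{i+1} = r_i − f(r_i)·(f′(r_i))^{-1} mod 23^{i+2}, with f′(x) = 2x. Iterate:
  r_0 = 9 (mod 23)
  r_1 = 308 (mod 529)
  r_2 = 1895 (mod 12167)
  r_3 = 160066 (mod 279841)
Final: r_3 = 160066, and one checks f(r_3) ≡ 0 mod 23^4.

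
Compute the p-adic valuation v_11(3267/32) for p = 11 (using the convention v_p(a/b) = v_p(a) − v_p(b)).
v_11(3267/32) = 2

Factor powers of 11 from the numerator and denominator of the reduced fraction: 3267 = 11^2 · 27 and 32 = 11^0 · 32. Apply v_p(a/b) = v_p(a) − v_p(b): v_11(3267/32) = 2 − 0 = 2.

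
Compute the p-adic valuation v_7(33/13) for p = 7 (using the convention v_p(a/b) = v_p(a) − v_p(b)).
v_7(33/13) = 0

Factor powers of 7 from the numerator and denominator of the reduced fraction: 33 = 7^0 · 33 and 13 = 7^0 · 13. Apply v_p(a/b) = v_p(a) − v_p(b): v_7(33/13) = 0 − 0 = 0.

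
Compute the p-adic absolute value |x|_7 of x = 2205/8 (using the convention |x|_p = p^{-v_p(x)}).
|2205/8|_7 = 1/49

Step 1 — compute v_7(x) by factoring powers of 7 out of the numerator and denominator: v_7(2205/8) = 2. Step 2 — apply |x|_p = p^{-v_p(x)} = 7^{-2} = 1/49.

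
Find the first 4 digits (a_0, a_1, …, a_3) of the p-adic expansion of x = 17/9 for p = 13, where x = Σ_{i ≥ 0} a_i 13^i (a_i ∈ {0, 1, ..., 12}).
(a_0, …, a_3) = (12, 5, 1, 10)

v_13(17/9) = 0 (numerator and denominator both coprime to 13), so x ∈ ℤ_13^×. Compute digits iteratively via a_i = x_i mod 13, x_{i+1} = (x_i − a_i)/13, with x_0 = x:
  x_0 = 17/9;  a_0 = 12;  x_1 = (x_0 − 12)/13 = -7/9
  x_1 = -7/9;  a_1 = 5;  x_2 = (x_1 − 5)/13 = -4/9
  x_2 = -4/9;  a_2 = 1;  x_3 = (x_2 − 1)/13 = -1/9
  x_3 = -1/9;  a_3 = 10;  x_4 = (x_3 − 10)/13 = -7/9
Digits: (12, 5, 1, 10).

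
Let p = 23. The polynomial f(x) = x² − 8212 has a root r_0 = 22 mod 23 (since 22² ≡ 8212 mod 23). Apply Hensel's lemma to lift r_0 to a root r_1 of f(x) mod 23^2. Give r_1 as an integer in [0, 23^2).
r_1 = 390 (mod 529)

Hensel's recurrence: r_{i+1} = r_i − f(r_i)·(f′(r_i))^{-1} mod 23^{i+2}, with f′(x) = 2x. Iterate:
  r_0 = 22 (mod 23)
  r_1 = 390 (mod 529)
Final: r_1 = 390, and one checks f(r_1) ≡ 0 mod 23^2.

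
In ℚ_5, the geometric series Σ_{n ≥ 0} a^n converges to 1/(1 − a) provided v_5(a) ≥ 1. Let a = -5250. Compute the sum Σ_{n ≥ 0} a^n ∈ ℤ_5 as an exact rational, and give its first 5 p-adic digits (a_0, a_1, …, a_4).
Σ a^n = 1/(1 − a) = 1/5251;  first 5 digits = (1, 0, 0, 3, 1)

v_5(a) = 3 ≥ 1, so the series converges in ℤ_5 to 1/(1 − a) = 1/(1 − (-5250)) = 1/5251. Expand this rational in ℤ_5: compute digits iteratively via d_i = x_i mod 5, x_{i+1} = (x_i − d_i)/5. The first 5 digits are (1, 0, 0, 3, 1).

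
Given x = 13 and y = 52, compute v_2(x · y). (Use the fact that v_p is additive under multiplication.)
v_2(676) = 2

v_p(x) = 0 (factor: 13 = 2^0 · 13); v_p(y) = 2 (factor: 52 = 2^2 · 13). Additivity: v_p(xy) = v_p(x) + v_p(y) = 0 + 2 = 2. (Direct check: xy = 676 = 2^2 · (169).)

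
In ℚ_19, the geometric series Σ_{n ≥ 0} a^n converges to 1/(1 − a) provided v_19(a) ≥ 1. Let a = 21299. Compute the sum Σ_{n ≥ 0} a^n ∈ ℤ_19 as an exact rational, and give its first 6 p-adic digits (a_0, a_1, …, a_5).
Σ a^n = 1/(1 − a) = -1/21298;  first 6 digits = (1, 0, 2, 3, 4, 12)

v_19(a) = 2 ≥ 1, so the series converges in ℤ_19 to 1/(1 − a) = 1/(1 − 21299) = -1/21298. Expand this rational in ℤ_19: compute digits iteratively via d_i = x_i mod 19, x_{i+1} = (x_i − d_i)/19. The first 6 digits are (1, 0, 2, 3, 4, 12).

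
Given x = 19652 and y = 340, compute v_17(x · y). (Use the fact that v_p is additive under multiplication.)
v_17(6681680) = 4

v_p(x) = 3 (factor: 19652 = 17^3 · 4); v_p(y) = 1 (factor: 340 = 17^1 · 20). Additivity: v_p(xy) = v_p(x) + v_p(y) = 3 + 1 = 4. (Direct check: xy = 6681680 = 17^4 · (80).)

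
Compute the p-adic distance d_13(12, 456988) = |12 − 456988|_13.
d_13(12, 456988) = 1/28561

Step 1 — x − y = 12 − 456988 = -456976. Step 2 — v_13(-456976) = 4 (factor: -456976 = −(13^4 · 16); the sign does not affect v_p). Step 3 — |x − y|_13 = 13^{-4} = 1/28561.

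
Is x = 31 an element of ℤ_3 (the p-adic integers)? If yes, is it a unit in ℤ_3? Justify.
x ∈ ℤ_3^× (unit); v_3(x) = 0

ℤ_3 = {x ∈ ℚ_3 : v_3(x) ≥ 0} and ℤ_3^× = {x ∈ ℤ_3 : v_3(x) = 0}. Here v_3(31) = v_3(num) − v_3(den) = 0; compare against these criteria.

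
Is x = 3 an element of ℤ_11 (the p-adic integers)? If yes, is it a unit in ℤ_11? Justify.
x ∈ ℤ_11^× (unit); v_11(x) = 0

ℤ_11 = {x ∈ ℚ_11 : v_11(x) ≥ 0} and ℤ_11^× = {x ∈ ℤ_11 : v_11(x) = 0}. Here v_11(3) = v_11(num) − v_11(den) = 0; compare against these criteria.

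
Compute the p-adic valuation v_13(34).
v_13(34) = 0

v_13(n) is the largest exponent k such that 13^k divides n. Factor out: 34 = 13^0 · 34. (Sign doesn't affect v_p.) So v_13(34) = 0.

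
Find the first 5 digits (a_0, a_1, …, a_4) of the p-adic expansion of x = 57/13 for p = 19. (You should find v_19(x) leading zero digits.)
(a_0, …, a_4) = (0, 9, 1, 16, 5)

v_19(57/13) = 1, so a_0 = ... = a_0 = 0. Factor out: x = 19^1 · u with u = 3/13 a unit in ℤ_19. Expand u iteratively via a_{v+i} = u_i mod 19, u_{i+1} = (u_i − a_{v+i})/19:
  u_0 = 3/13;  a_1 = 9;  u_1 = (u_0 − 9)/19 = -6/13
  u_1 = -6/13;  a_2 = 1;  u_2 = (u_1 − 1)/19 = -1/13
  u_2 = -1/13;  a_3 = 16;  u_3 = (u_2 − 16)/19 = -11/13
  u_3 = -11/13;  a_4 = 5;  u_4 = (u_3 − 5)/19 = -4/13
Digits: (0, 9, 1, 16, 5).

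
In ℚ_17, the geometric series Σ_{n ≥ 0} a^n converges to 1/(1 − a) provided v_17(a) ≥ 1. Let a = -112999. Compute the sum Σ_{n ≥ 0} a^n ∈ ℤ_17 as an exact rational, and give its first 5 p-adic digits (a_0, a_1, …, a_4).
Σ a^n = 1/(1 − a) = 1/113000;  first 5 digits = (1, 0, 0, 11, 15)

v_17(a) = 3 ≥ 1, so the series converges in ℤ_17 to 1/(1 − a) = 1/(1 − (-112999)) = 1/113000. Expand this rational in ℤ_17: compute digits iteratively via d_i = x_i mod 17, x_{i+1} = (x_i − d_i)/17. The first 5 digits are (1, 0, 0, 11, 15).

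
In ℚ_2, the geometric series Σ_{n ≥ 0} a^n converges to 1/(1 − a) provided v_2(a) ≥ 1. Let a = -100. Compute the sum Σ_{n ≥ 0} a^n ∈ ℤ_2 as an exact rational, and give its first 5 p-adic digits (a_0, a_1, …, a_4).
Σ a^n = 1/(1 − a) = 1/101;  first 5 digits = (1, 0, 1, 1, 0)

v_2(a) = 2 ≥ 1, so the series converges in ℤ_2 to 1/(1 − a) = 1/(1 − (-100)) = 1/101. Expand this rational in ℤ_2: compute digits iteratively via d_i = x_i mod 2, x_{i+1} = (x_i − d_i)/2. The first 5 digits are (1, 0, 1, 1, 0).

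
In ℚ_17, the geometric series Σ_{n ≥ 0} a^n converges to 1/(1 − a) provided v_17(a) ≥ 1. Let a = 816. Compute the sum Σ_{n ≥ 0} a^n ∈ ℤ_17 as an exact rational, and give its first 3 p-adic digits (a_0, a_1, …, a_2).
Σ a^n = 1/(1 − a) = -1/815;  first 3 digits = (1, 14, 11)

v_17(a) = 1 ≥ 1, so the series converges in ℤ_17 to 1/(1 − a) = 1/(1 − 816) = -1/815. Expand this rational in ℤ_17: compute digits iteratively via d_i = x_i mod 17, x_{i+1} = (x_i − d_i)/17. The first 3 digits are (1, 14, 11).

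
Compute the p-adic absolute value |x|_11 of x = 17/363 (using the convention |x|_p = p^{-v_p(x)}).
|17/363|_11 = 121

Step 1 — compute v_11(x) by factoring powers of 11 out of the numerator and denominator: v_11(17/363) = -2. Step 2 — apply |x|_p = p^{-v_p(x)} = 11^{2} = 121.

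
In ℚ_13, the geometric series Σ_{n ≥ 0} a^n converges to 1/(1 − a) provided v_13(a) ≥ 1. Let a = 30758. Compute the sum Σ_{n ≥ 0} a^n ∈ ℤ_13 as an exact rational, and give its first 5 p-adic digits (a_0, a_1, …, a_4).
Σ a^n = 1/(1 − a) = -1/30757;  first 5 digits = (1, 0, 0, 1, 1)

v_13(a) = 3 ≥ 1, so the series converges in ℤ_13 to 1/(1 − a) = 1/(1 − 30758) = -1/30757. Expand this rational in ℤ_13: compute digits iteratively via d_i = x_i mod 13, x_{i+1} = (x_i − d_i)/13. The first 5 digits are (1, 0, 0, 1, 1).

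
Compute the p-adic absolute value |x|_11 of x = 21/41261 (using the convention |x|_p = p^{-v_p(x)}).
|21/41261|_11 = 1331

Step 1 — compute v_11(x) by factoring powers of 11 out of the numerator and denominator: v_11(21/41261) = -3. Step 2 — apply |x|_p = p^{-v_p(x)} = 11^{3} = 1331.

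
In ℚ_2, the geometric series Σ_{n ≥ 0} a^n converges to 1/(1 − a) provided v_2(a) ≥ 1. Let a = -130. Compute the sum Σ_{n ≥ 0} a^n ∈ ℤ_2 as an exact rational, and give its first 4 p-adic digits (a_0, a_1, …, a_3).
Σ a^n = 1/(1 − a) = 1/131;  first 4 digits = (1, 1, 0, 1)

v_2(a) = 1 ≥ 1, so the series converges in ℤ_2 to 1/(1 − a) = 1/(1 − (-130)) = 1/131. Expand this rational in ℤ_2: compute digits iteratively via d_i = x_i mod 2, x_{i+1} = (x_i − d_i)/2. The first 4 digits are (1, 1, 0, 1).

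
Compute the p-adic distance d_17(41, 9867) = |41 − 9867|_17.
d_17(41, 9867) = 1/4913

Step 1 — x − y = 41 − 9867 = -9826. Step 2 — v_17(-9826) = 3 (factor: -9826 = −(17^3 · 2); the sign does not affect v_p). Step 3 — |x − y|_17 = 17^{-3} = 1/4913.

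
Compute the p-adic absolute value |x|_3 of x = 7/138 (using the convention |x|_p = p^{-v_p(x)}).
|7/138|_3 = 3

Step 1 — compute v_3(x) by factoring powers of 3 out of the numerator and denominator: v_3(7/138) = -1. Step 2 — apply |x|_p = p^{-v_p(x)} = 3^{1} = 3.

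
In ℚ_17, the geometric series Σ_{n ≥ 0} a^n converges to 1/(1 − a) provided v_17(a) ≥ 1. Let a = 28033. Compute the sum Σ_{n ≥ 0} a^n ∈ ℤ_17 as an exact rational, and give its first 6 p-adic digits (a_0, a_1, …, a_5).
Σ a^n = 1/(1 − a) = -1/28032;  first 6 digits = (1, 0, 12, 5, 8, 9)

v_17(a) = 2 ≥ 1, so the series converges in ℤ_17 to 1/(1 − a) = 1/(1 − 28033) = -1/28032. Expand this rational in ℤ_17: compute digits iteratively via d_i = x_i mod 17, x_{i+1} = (x_i − d_i)/17. The first 6 digits are (1, 0, 12, 5, 8, 9).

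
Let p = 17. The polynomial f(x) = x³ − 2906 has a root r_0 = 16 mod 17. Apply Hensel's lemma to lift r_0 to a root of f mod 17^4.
r_3 = 35937 (mod 83521)

Hensel: r_{i+1} = r_i − f(r_i)/f′(r_i) mod 17^{i+2}, where f′(x) = 3x². Iterate:
  r_0 = 16 (mod 17)
  r_1 = 101 (mod 289)
  r_2 = 1546 (mod 4913)
  r_3 = 35937 (mod 83521)
Final: r = 35937 with f(r) ≡ 0 mod 17^4.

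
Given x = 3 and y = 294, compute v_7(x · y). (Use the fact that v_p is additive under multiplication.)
v_7(882) = 2

v_p(x) = 0 (factor: 3 = 7^0 · 3); v_p(y) = 2 (factor: 294 = 7^2 · 6). Additivity: v_p(xy) = v_p(x) + v_p(y) = 0 + 2 = 2. (Direct check: xy = 882 = 7^2 · (18).)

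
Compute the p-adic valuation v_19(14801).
v_19(14801) = 2

v_19(n) is the largest exponent k such that 19^k divides n. Factor out: 14801 = 19^2 · 41. (Sign doesn't affect v_p.) So v_19(14801) = 2.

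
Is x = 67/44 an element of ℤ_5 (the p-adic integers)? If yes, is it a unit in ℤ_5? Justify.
x ∈ ℤ_5^× (unit); v_5(x) = 0

ℤ_5 = {x ∈ ℚ_5 : v_5(x) ≥ 0} and ℤ_5^× = {x ∈ ℤ_5 : v_5(x) = 0}. Here v_5(67/44) = v_5(num) − v_5(den) = 0; compare against these criteria.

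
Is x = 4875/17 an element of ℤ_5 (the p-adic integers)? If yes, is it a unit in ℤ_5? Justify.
x ∈ ℤ_5 but not a unit; v_5(x) = 3 > 0

ℤ_5 = {x ∈ ℚ_5 : v_5(x) ≥ 0} and ℤ_5^× = {x ∈ ℤ_5 : v_5(x) = 0}. Here v_5(4875/17) = v_5(num) − v_5(den) = 3; compare against these criteria.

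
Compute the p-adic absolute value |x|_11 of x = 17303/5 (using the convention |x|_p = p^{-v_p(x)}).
|17303/5|_11 = 1/1331

Step 1 — compute v_11(x) by factoring powers of 11 out of the numerator and denominator: v_11(17303/5) = 3. Step 2 — apply |x|_p = p^{-v_p(x)} = 11^{-3} = 1/1331.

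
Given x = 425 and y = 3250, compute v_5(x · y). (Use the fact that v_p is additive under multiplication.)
v_5(1381250) = 5

v_p(x) = 2 (factor: 425 = 5^2 · 17); v_p(y) = 3 (factor: 3250 = 5^3 · 26). Additivity: v_p(xy) = v_p(x) + v_p(y) = 2 + 3 = 5. (Direct check: xy = 1381250 = 5^5 · (442).)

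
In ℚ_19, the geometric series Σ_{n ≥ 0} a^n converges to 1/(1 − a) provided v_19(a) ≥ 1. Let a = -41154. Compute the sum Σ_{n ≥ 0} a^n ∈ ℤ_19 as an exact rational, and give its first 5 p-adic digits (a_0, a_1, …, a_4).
Σ a^n = 1/(1 − a) = 1/41155;  first 5 digits = (1, 0, 0, 13, 18)

v_19(a) = 3 ≥ 1, so the series converges in ℤ_19 to 1/(1 − a) = 1/(1 − (-41154)) = 1/41155. Expand this rational in ℤ_19: compute digits iteratively via d_i = x_i mod 19, x_{i+1} = (x_i − d_i)/19. The first 5 digits are (1, 0, 0, 13, 18).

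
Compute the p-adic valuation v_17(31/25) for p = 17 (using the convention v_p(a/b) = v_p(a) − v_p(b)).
v_17(31/25) = 0

Factor powers of 17 from the numerator and denominator of the reduced fraction: 31 = 17^0 · 31 and 25 = 17^0 · 25. Apply v_p(a/b) = v_p(a) − v_p(b): v_17(31/25) = 0 − 0 = 0.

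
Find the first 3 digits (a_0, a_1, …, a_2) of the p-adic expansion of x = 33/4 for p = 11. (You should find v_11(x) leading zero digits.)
(a_0, …, a_2) = (0, 9, 2)

v_11(33/4) = 1, so a_0 = ... = a_0 = 0. Factor out: x = 11^1 · u with u = 3/4 a unit in ℤ_11. Expand u iteratively via a_{v+i} = u_i mod 11, u_{i+1} = (u_i − a_{v+i})/11:
  u_0 = 3/4;  a_1 = 9;  u_1 = (u_0 − 9)/11 = -3/4
  u_1 = -3/4;  a_2 = 2;  u_2 = (u_1 − 2)/11 = -1/4
Digits: (0, 9, 2).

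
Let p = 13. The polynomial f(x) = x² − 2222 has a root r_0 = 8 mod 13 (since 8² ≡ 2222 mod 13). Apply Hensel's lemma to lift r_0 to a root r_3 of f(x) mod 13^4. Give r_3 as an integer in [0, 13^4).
r_3 = 19768 (mod 28561)

Hensel's recurrence: r_{i+1} = r_i − f(r_i)·(f′(r_i))^{-1} mod 13^{i+2}, with f′(x) = 2x. Iterate:
  r_0 = 8 (mod 13)
  r_1 = 164 (mod 169)
  r_2 = 2192 (mod 2197)
  r_3 = 19768 (mod 28561)
Final: r_3 = 19768, and one checks f(r_3) ≡ 0 mod 13^4.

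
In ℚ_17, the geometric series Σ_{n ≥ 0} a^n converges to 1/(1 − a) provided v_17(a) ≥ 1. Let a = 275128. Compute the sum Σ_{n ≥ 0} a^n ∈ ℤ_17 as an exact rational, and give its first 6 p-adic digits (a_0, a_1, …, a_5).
Σ a^n = 1/(1 − a) = -1/275127;  first 6 digits = (1, 0, 0, 5, 3, 0)

v_17(a) = 3 ≥ 1, so the series converges in ℤ_17 to 1/(1 − a) = 1/(1 − 275128) = -1/275127. Expand this rational in ℤ_17: compute digits iteratively via d_i = x_i mod 17, x_{i+1} = (x_i − d_i)/17. The first 6 digits are (1, 0, 0, 5, 3, 0).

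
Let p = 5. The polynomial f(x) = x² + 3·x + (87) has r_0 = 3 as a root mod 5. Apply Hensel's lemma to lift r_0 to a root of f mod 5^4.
r_3 = 558 (mod 625)

Hensel: r_{i+1} = r_i − f(r_i)·(f′(r_i))^{-1} mod 5^{i+2}, f′(x) = 2x + 3. Iterate:
  r_0 = 3 (mod 5)
  r_1 = 8 (mod 25)
  r_2 = 58 (mod 125)
  r_3 = 558 (mod 625)
Final: r = 558 satisfies f(r) ≡ 0 mod 5^4.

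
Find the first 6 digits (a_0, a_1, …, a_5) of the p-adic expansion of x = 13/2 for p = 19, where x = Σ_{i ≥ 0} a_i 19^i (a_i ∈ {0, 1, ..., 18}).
(a_0, …, a_5) = (16, 9, 9, 9, 9, 9)

v_19(13/2) = 0 (numerator and denominator both coprime to 19), so x ∈ ℤ_19^×. Compute digits iteratively via a_i = x_i mod 19, x_{i+1} = (x_i − a_i)/19, with x_0 = x:
  x_0 = 13/2;  a_0 = 16;  x_1 = (x_0 − 16)/19 = -1/2
  x_1 = -1/2;  a_1 = 9;  x_2 = (x_1 − 9)/19 = -1/2
  x_2 = -1/2;  a_2 = 9;  x_3 = (x_2 − 9)/19 = -1/2
  x_3 = -1/2;  a_3 = 9;  x_4 = (x_3 − 9)/19 = -1/2
  x_4 = -1/2;  a_4 = 9;  x_5 = (x_4 − 9)/19 = -1/2
  x_5 = -1/2;  a_5 = 9;  x_6 = (x_5 − 9)/19 = -1/2
Digits: (16, 9, 9, 9, 9, 9).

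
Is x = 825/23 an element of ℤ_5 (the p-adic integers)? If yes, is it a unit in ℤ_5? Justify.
x ∈ ℤ_5 but not a unit; v_5(x) = 2 > 0

ℤ_5 = {x ∈ ℚ_5 : v_5(x) ≥ 0} and ℤ_5^× = {x ∈ ℤ_5 : v_5(x) = 0}. Here v_5(825/23) = v_5(num) − v_5(den) = 2; compare against these criteria.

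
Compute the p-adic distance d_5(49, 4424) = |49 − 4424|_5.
d_5(49, 4424) = 1/625

Step 1 — x − y = 49 − 4424 = -4375. Step 2 — v_5(-4375) = 4 (factor: -4375 = −(5^4 · 7); the sign does not affect v_p). Step 3 — |x − y|_5 = 5^{-4} = 1/625.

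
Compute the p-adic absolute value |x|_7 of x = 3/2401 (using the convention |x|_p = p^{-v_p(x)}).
|3/2401|_7 = 2401

Step 1 — compute v_7(x) by factoring powers of 7 out of the numerator and denominator: v_7(3/2401) = -4. Step 2 — apply |x|_p = p^{-v_p(x)} = 7^{4} = 2401.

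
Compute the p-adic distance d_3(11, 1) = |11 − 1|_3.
d_3(11, 1) = 1

Step 1 — x − y = 11 − 1 = 10. Step 2 — v_3(10) = 0 (factor: 10 = (3^0 · 10); the sign does not affect v_p). Step 3 — |x − y|_3 = 3^{0} = 1.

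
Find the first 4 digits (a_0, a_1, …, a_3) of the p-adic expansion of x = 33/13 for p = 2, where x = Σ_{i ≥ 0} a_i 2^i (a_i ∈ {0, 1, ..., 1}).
(a_0, …, a_3) = (1, 0, 1, 0)

v_2(33/13) = 0 (numerator and denominator both coprime to 2), so x ∈ ℤ_2^×. Compute digits iteratively via a_i = x_i mod 2, x_{i+1} = (x_i − a_i)/2, with x_0 = x:
  x_0 = 33/13;  a_0 = 1;  x_1 = (x_0 − 1)/2 = 10/13
  x_1 = 10/13;  a_1 = 0;  x_2 = (x_1 − 0)/2 = 5/13
  x_2 = 5/13;  a_2 = 1;  x_3 = (x_2 − 1)/2 = -4/13
  x_3 = -4/13;  a_3 = 0;  x_4 = (x_3 − 0)/2 = -2/13
Digits: (1, 0, 1, 0).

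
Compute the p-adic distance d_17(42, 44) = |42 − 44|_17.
d_17(42, 44) = 1

Step 1 — x − y = 42 − 44 = -2. Step 2 — v_17(-2) = 0 (factor: -2 = −(17^0 · 2); the sign does not affect v_p). Step 3 — |x − y|_17 = 17^{0} = 1.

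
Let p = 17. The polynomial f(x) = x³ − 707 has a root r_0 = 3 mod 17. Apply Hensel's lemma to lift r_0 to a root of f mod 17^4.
r_3 = 17411 (mod 83521)

Hensel: r_{i+1} = r_i − f(r_i)/f′(r_i) mod 17^{i+2}, where f′(x) = 3x². Iterate:
  r_0 = 3 (mod 17)
  r_1 = 71 (mod 289)
  r_2 = 2672 (mod 4913)
  r_3 = 17411 (mod 83521)
Final: r = 17411 with f(r) ≡ 0 mod 17^4.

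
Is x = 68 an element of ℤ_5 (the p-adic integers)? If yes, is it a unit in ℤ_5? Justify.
x ∈ ℤ_5^× (unit); v_5(x) = 0

ℤ_5 = {x ∈ ℚ_5 : v_5(x) ≥ 0} and ℤ_5^× = {x ∈ ℤ_5 : v_5(x) = 0}. Here v_5(68) = v_5(num) − v_5(den) = 0; compare against these criteria.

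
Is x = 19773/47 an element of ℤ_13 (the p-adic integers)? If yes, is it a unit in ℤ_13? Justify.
x ∈ ℤ_13 but not a unit; v_13(x) = 3 > 0

ℤ_13 = {x ∈ ℚ_13 : v_13(x) ≥ 0} and ℤ_13^× = {x ∈ ℤ_13 : v_13(x) = 0}. Here v_13(19773/47) = v_13(num) − v_13(den) = 3; compare against these criteria.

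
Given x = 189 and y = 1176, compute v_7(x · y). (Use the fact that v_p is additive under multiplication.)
v_7(222264) = 3

v_p(x) = 1 (factor: 189 = 7^1 · 27); v_p(y) = 2 (factor: 1176 = 7^2 · 24). Additivity: v_p(xy) = v_p(x) + v_p(y) = 1 + 2 = 3. (Direct check: xy = 222264 = 7^3 · (648).)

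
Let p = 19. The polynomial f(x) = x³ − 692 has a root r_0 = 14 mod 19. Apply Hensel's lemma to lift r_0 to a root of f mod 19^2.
r_1 = 261 (mod 361)

Hensel: r_{i+1} = r_i − f(r_i)/f′(r_i) mod 19^{i+2}, where f′(x) = 3x². Iterate:
  r_0 = 14 (mod 19)
  r_1 = 261 (mod 361)
Final: r = 261 with f(r) ≡ 0 mod 19^2.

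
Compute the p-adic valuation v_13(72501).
v_13(72501) = 3

v_13(n) is the largest exponent k such that 13^k divides n. Factor out: 72501 = 13^3 · 33. (Sign doesn't affect v_p.) So v_13(72501) = 3.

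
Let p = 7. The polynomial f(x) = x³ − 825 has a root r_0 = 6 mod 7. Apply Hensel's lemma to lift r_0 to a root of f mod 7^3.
r_2 = 13 (mod 343)

Hensel: r_{i+1} = r_i − f(r_i)/f′(r_i) mod 7^{i+2}, where f′(x) = 3x². Iterate:
  r_0 = 6 (mod 7)
  r_1 = 13 (mod 49)
  r_2 = 13 (mod 343)
Final: r = 13 with f(r) ≡ 0 mod 7^3.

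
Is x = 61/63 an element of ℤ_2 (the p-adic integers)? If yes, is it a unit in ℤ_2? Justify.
x ∈ ℤ_2^× (unit); v_2(x) = 0

ℤ_2 = {x ∈ ℚ_2 : v_2(x) ≥ 0} and ℤ_2^× = {x ∈ ℤ_2 : v_2(x) = 0}. Here v_2(61/63) = v_2(num) − v_2(den) = 0; compare against these criteria.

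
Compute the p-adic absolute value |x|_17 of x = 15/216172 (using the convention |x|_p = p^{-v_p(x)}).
|15/216172|_17 = 4913

Step 1 — compute v_17(x) by factoring powers of 17 out of the numerator and denominator: v_17(15/216172) = -3. Step 2 — apply |x|_p = p^{-v_p(x)} = 17^{3} = 4913.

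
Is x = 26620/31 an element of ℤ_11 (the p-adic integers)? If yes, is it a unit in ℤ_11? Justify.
x ∈ ℤ_11 but not a unit; v_11(x) = 3 > 0

ℤ_11 = {x ∈ ℚ_11 : v_11(x) ≥ 0} and ℤ_11^× = {x ∈ ℤ_11 : v_11(x) = 0}. Here v_11(26620/31) = v_11(num) − v_11(den) = 3; compare against these criteria.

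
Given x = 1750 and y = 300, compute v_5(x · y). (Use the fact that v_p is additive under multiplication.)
v_5(525000) = 5

v_p(x) = 3 (factor: 1750 = 5^3 · 14); v_p(y) = 2 (factor: 300 = 5^2 · 12). Additivity: v_p(xy) = v_p(x) + v_p(y) = 3 + 2 = 5. (Direct check: xy = 525000 = 5^5 · (168).)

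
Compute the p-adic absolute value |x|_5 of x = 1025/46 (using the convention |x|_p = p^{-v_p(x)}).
|1025/46|_5 = 1/25

Step 1 — compute v_5(x) by factoring powers of 5 out of the numerator and denominator: v_5(1025/46) = 2. Step 2 — apply |x|_p = p^{-v_p(x)} = 5^{-2} = 1/25.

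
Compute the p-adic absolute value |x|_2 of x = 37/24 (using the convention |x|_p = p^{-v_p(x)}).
|37/24|_2 = 8

Step 1 — compute v_2(x) by factoring powers of 2 out of the numerator and denominator: v_2(37/24) = -3. Step 2 — apply |x|_p = p^{-v_p(x)} = 2^{3} = 8.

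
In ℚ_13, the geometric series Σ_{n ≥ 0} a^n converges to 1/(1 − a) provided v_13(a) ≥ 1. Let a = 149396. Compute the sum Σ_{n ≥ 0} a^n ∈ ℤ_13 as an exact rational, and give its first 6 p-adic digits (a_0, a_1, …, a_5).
Σ a^n = 1/(1 − a) = -1/149395;  first 6 digits = (1, 0, 0, 3, 5, 0)

v_13(a) = 3 ≥ 1, so the series converges in ℤ_13 to 1/(1 − a) = 1/(1 − 149396) = -1/149395. Expand this rational in ℤ_13: compute digits iteratively via d_i = x_i mod 13, x_{i+1} = (x_i − d_i)/13. The first 6 digits are (1, 0, 0, 3, 5, 0).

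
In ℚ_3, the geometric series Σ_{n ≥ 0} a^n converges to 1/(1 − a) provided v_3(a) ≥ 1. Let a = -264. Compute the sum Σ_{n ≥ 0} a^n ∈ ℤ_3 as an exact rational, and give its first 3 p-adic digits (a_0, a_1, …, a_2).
Σ a^n = 1/(1 − a) = 1/265;  first 3 digits = (1, 2, 1)

v_3(a) = 1 ≥ 1, so the series converges in ℤ_3 to 1/(1 − a) = 1/(1 − (-264)) = 1/265. Expand this rational in ℤ_3: compute digits iteratively via d_i = x_i mod 3, x_{i+1} = (x_i − d_i)/3. The first 3 digits are (1, 2, 1).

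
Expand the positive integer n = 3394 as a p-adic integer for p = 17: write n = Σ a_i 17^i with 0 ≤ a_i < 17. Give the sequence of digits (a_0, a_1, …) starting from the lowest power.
(a_0, a_1, …) = (11, 12, 11)

Repeated division by 17 gives the digits low-to-high: 3394 = 11 + 12·17^1 + 11·17^2. Digit sequence: (11, 12, 11).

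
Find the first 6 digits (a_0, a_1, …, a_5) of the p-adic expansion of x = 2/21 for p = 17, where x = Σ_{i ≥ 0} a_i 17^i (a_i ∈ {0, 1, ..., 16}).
(a_0, …, a_5) = (9, 10, 1, 8, 6, 15)

v_17(2/21) = 0 (numerator and denominator both coprime to 17), so x ∈ ℤ_17^×. Compute digits iteratively via a_i = x_i mod 17, x_{i+1} = (x_i − a_i)/17, with x_0 = x:
  x_0 = 2/21;  a_0 = 9;  x_1 = (x_0 − 9)/17 = -11/21
  x_1 = -11/21;  a_1 = 10;  x_2 = (x_1 − 10)/17 = -13/21
  x_2 = -13/21;  a_2 = 1;  x_3 = (x_2 − 1)/17 = -2/21
  x_3 = -2/21;  a_3 = 8;  x_4 = (x_3 − 8)/17 = -10/21
  x_4 = -10/21;  a_4 = 6;  x_5 = (x_4 − 6)/17 = -8/21
  x_5 = -8/21;  a_5 = 15;  x_6 = (x_5 − 15)/17 = -19/21
Digits: (9, 10, 1, 8, 6, 15).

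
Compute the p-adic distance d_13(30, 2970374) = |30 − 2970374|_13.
d_13(30, 2970374) = 1/371293

Step 1 — x − y = 30 − 2970374 = -2970344. Step 2 — v_13(-2970344) = 5 (factor: -2970344 = −(13^5 · 8); the sign does not affect v_p). Step 3 — |x − y|_13 = 13^{-5} = 1/371293.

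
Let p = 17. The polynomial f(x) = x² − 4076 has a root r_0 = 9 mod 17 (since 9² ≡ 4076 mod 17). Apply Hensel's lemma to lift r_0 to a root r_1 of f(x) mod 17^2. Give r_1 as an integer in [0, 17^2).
r_1 = 247 (mod 289)

Hensel's recurrence: r_{i+1} = r_i − f(r_i)·(f′(r_i))^{-1} mod 17^{i+2}, with f′(x) = 2x. Iterate:
  r_0 = 9 (mod 17)
  r_1 = 247 (mod 289)
Final: r_1 = 247, and one checks f(r_1) ≡ 0 mod 17^2.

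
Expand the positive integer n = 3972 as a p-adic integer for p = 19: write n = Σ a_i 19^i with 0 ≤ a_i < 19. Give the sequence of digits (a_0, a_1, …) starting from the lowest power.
(a_0, a_1, …) = (1, 0, 11)

Repeated division by 19 gives the digits low-to-high: 3972 = 1 + 11·19^2. Digit sequence: (1, 0, 11).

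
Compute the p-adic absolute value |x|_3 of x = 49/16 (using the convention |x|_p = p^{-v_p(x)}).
|49/16|_3 = 1

Step 1 — compute v_3(x) by factoring powers of 3 out of the numerator and denominator: v_3(49/16) = 0. Step 2 — apply |x|_p = p^{-v_p(x)} = 3^{0} = 1.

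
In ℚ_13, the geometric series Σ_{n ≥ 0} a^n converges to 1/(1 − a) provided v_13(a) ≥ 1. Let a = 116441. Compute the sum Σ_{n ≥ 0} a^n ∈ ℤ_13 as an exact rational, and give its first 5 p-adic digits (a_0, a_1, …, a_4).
Σ a^n = 1/(1 − a) = -1/116440;  first 5 digits = (1, 0, 0, 1, 4)

v_13(a) = 3 ≥ 1, so the series converges in ℤ_13 to 1/(1 − a) = 1/(1 − 116441) = -1/116440. Expand this rational in ℤ_13: compute digits iteratively via d_i = x_i mod 13, x_{i+1} = (x_i − d_i)/13. The first 5 digits are (1, 0, 0, 1, 4).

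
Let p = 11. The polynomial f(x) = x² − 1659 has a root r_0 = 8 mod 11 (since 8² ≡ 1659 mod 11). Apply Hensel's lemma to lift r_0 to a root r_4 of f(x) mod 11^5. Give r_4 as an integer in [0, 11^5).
r_4 = 569 (mod 161051)

Hensel's recurrence: r_{i+1} = r_i − f(r_i)·(f′(r_i))^{-1} mod 11^{i+2}, with f′(x) = 2x. Iterate:
  r_0 = 8 (mod 11)
  r_1 = 85 (mod 121)
  r_2 = 569 (mod 1331)
  r_3 = 569 (mod 14641)
  r_4 = 569 (mod 161051)
Final: r_4 = 569, and one checks f(r_4) ≡ 0 mod 11^5.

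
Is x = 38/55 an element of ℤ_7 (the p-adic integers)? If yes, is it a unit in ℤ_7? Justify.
x ∈ ℤ_7^× (unit); v_7(x) = 0

ℤ_7 = {x ∈ ℚ_7 : v_7(x) ≥ 0} and ℤ_7^× = {x ∈ ℤ_7 : v_7(x) = 0}. Here v_7(38/55) = v_7(num) − v_7(den) = 0; compare against these criteria.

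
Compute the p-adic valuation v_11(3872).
v_11(3872) = 2

v_11(n) is the largest exponent k such that 11^k divides n. Factor out: 3872 = 11^2 · 32. (Sign doesn't affect v_p.) So v_11(3872) = 2.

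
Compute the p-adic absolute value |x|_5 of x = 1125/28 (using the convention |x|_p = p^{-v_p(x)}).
|1125/28|_5 = 1/125

Step 1 — compute v_5(x) by factoring powers of 5 out of the numerator and denominator: v_5(1125/28) = 3. Step 2 — apply |x|_p = p^{-v_p(x)} = 5^{-3} = 1/125.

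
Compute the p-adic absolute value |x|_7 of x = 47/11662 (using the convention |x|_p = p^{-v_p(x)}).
|47/11662|_7 = 343

Step 1 — compute v_7(x) by factoring powers of 7 out of the numerator and denominator: v_7(47/11662) = -3. Step 2 — apply |x|_p = p^{-v_p(x)} = 7^{3} = 343.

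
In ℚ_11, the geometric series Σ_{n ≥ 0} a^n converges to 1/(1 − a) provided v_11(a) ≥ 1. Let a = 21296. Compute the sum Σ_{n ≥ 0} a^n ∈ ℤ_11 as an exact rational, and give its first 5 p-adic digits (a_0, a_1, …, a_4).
Σ a^n = 1/(1 − a) = -1/21295;  first 5 digits = (1, 0, 0, 5, 1)

v_11(a) = 3 ≥ 1, so the series converges in ℤ_11 to 1/(1 − a) = 1/(1 − 21296) = -1/21295. Expand this rational in ℤ_11: compute digits iteratively via d_i = x_i mod 11, x_{i+1} = (x_i − d_i)/11. The first 5 digits are (1, 0, 0, 5, 1).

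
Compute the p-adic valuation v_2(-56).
v_2(-56) = 3

v_2(n) is the largest exponent k such that 2^k divides n. Factor out: -56 = -2^3 · 7. (Sign doesn't affect v_p.) So v_2(-56) = 3.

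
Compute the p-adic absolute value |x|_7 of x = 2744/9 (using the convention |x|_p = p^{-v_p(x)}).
|2744/9|_7 = 1/343

Step 1 — compute v_7(x) by factoring powers of 7 out of the numerator and denominator: v_7(2744/9) = 3. Step 2 — apply |x|_p = p^{-v_p(x)} = 7^{-3} = 1/343.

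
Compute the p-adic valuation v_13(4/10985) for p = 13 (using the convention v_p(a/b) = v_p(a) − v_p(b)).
v_13(4/10985) = -3

Factor powers of 13 from the numerator and denominator of the reduced fraction: 4 = 13^0 · 4 and 10985 = 13^3 · 5. Apply v_p(a/b) = v_p(a) − v_p(b): v_13(4/10985) = 0 − 3 = -3.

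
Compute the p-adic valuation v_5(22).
v_5(22) = 0

v_5(n) is the largest exponent k such that 5^k divides n. Factor out: 22 = 5^0 · 22. (Sign doesn't affect v_p.) So v_5(22) = 0.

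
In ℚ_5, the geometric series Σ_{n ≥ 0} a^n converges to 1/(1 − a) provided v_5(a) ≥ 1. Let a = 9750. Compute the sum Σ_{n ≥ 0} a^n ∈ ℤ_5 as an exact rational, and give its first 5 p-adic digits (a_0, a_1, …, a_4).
Σ a^n = 1/(1 − a) = -1/9749;  first 5 digits = (1, 0, 0, 3, 0)

v_5(a) = 3 ≥ 1, so the series converges in ℤ_5 to 1/(1 − a) = 1/(1 − 9750) = -1/9749. Expand this rational in ℤ_5: compute digits iteratively via d_i = x_i mod 5, x_{i+1} = (x_i − d_i)/5. The first 5 digits are (1, 0, 0, 3, 0).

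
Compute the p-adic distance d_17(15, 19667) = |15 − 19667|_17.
d_17(15, 19667) = 1/4913

Step 1 — x − y = 15 − 19667 = -19652. Step 2 — v_17(-19652) = 3 (factor: -19652 = −(17^3 · 4); the sign does not affect v_p). Step 3 — |x − y|_17 = 17^{-3} = 1/4913.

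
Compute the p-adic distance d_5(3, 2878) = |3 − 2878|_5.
d_5(3, 2878) = 1/125

Step 1 — x − y = 3 − 2878 = -2875. Step 2 — v_5(-2875) = 3 (factor: -2875 = −(5^3 · 23); the sign does not affect v_p). Step 3 — |x − y|_5 = 5^{-3} = 1/125.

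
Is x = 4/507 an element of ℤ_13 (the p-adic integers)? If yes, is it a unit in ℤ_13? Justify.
x ∉ ℤ_13 (v_13(x) = -2 < 0)

ℤ_13 = {x ∈ ℚ_13 : v_13(x) ≥ 0} and ℤ_13^× = {x ∈ ℤ_13 : v_13(x) = 0}. Here v_13(4/507) = v_13(num) − v_13(den) = -2; compare against these criteria.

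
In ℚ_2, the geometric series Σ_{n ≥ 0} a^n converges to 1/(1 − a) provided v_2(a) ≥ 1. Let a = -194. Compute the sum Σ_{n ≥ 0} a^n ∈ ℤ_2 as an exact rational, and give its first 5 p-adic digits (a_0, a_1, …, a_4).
Σ a^n = 1/(1 − a) = 1/195;  first 5 digits = (1, 1, 0, 1, 0)

v_2(a) = 1 ≥ 1, so the series converges in ℤ_2 to 1/(1 − a) = 1/(1 − (-194)) = 1/195. Expand this rational in ℤ_2: compute digits iteratively via d_i = x_i mod 2, x_{i+1} = (x_i − d_i)/2. The first 5 digits are (1, 1, 0, 1, 0).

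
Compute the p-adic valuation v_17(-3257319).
v_17(-3257319) = 4

v_17(n) is the largest exponent k such that 17^k divides n. Factor out: -3257319 = -17^4 · 39. (Sign doesn't affect v_p.) So v_17(-3257319) = 4.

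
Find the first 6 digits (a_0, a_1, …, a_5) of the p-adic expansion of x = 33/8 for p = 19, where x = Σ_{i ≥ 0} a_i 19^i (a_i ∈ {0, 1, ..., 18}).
(a_0, …, a_5) = (16, 16, 11, 16, 11, 16)

v_19(33/8) = 0 (numerator and denominator both coprime to 19), so x ∈ ℤ_19^×. Compute digits iteratively via a_i = x_i mod 19, x_{i+1} = (x_i − a_i)/19, with x_0 = x:
  x_0 = 33/8;  a_0 = 16;  x_1 = (x_0 − 16)/19 = -5/8
  x_1 = -5/8;  a_1 = 16;  x_2 = (x_1 − 16)/19 = -7/8
  x_2 = -7/8;  a_2 = 11;  x_3 = (x_2 − 11)/19 = -5/8
  x_3 = -5/8;  a_3 = 16;  x_4 = (x_3 − 16)/19 = -7/8
  x_4 = -7/8;  a_4 = 11;  x_5 = (x_4 − 11)/19 = -5/8
  x_5 = -5/8;  a_5 = 16;  x_6 = (x_5 − 16)/19 = -7/8
Digits: (16, 16, 11, 16, 11, 16).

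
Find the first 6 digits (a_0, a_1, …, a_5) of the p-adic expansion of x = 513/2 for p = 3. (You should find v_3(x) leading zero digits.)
(a_0, …, a_5) = (0, 0, 0, 2, 1, 2)

v_3(513/2) = 3, so a_0 = ... = a_2 = 0. Factor out: x = 3^3 · u with u = 19/2 a unit in ℤ_3. Expand u iteratively via a_{v+i} = u_i mod 3, u_{i+1} = (u_i − a_{v+i})/3:
  u_0 = 19/2;  a_3 = 2;  u_1 = (u_0 − 2)/3 = 5/2
  u_1 = 5/2;  a_4 = 1;  u_2 = (u_1 − 1)/3 = 1/2
  u_2 = 1/2;  a_5 = 2;  u_3 = (u_2 − 2)/3 = -1/2
Digits: (0, 0, 0, 2, 1, 2).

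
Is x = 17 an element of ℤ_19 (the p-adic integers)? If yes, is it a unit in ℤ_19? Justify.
x ∈ ℤ_19^× (unit); v_19(x) = 0

ℤ_19 = {x ∈ ℚ_19 : v_19(x) ≥ 0} and ℤ_19^× = {x ∈ ℤ_19 : v_19(x) = 0}. Here v_19(17) = v_19(num) − v_19(den) = 0; compare against these criteria.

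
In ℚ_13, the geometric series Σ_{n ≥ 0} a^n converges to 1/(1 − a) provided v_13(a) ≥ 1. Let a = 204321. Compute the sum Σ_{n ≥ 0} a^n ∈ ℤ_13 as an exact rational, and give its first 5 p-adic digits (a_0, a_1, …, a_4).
Σ a^n = 1/(1 − a) = -1/204320;  first 5 digits = (1, 0, 0, 2, 7)

v_13(a) = 3 ≥ 1, so the series converges in ℤ_13 to 1/(1 − a) = 1/(1 − 204321) = -1/204320. Expand this rational in ℤ_13: compute digits iteratively via d_i = x_i mod 13, x_{i+1} = (x_i − d_i)/13. The first 5 digits are (1, 0, 0, 2, 7).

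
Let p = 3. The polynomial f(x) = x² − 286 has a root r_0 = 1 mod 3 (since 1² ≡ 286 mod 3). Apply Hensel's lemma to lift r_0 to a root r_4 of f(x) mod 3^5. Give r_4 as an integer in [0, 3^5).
r_4 = 220 (mod 243)

Hensel's recurrence: r_{i+1} = r_i − f(r_i)·(f′(r_i))^{-1} mod 3^{i+2}, with f′(x) = 2x. Iterate:
  r_0 = 1 (mod 3)
  r_1 = 4 (mod 9)
  r_2 = 4 (mod 27)
  r_3 = 58 (mod 81)
  r_4 = 220 (mod 243)
Final: r_4 = 220, and one checks f(r_4) ≡ 0 mod 3^5.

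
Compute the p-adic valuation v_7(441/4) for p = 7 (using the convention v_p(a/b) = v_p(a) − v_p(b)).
v_7(441/4) = 2

Factor powers of 7 from the numerator and denominator of the reduced fraction: 441 = 7^2 · 9 and 4 = 7^0 · 4. Apply v_p(a/b) = v_p(a) − v_p(b): v_7(441/4) = 2 − 0 = 2.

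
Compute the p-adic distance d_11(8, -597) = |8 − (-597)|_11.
d_11(8, -597) = 1/121

Step 1 — x − y = 8 − (-597) = 605. Step 2 — v_11(605) = 2 (factor: 605 = (11^2 · 5); the sign does not affect v_p). Step 3 — |x − y|_11 = 11^{-2} = 1/121.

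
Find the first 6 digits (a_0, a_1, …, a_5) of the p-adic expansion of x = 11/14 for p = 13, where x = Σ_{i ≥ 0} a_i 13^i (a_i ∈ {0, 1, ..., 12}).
(a_0, …, a_5) = (11, 2, 10, 2, 10, 2)

v_13(11/14) = 0 (numerator and denominator both coprime to 13), so x ∈ ℤ_13^×. Compute digits iteratively via a_i = x_i mod 13, x_{i+1} = (x_i − a_i)/13, with x_0 = x:
  x_0 = 11/14;  a_0 = 11;  x_1 = (x_0 − 11)/13 = -11/14
  x_1 = -11/14;  a_1 = 2;  x_2 = (x_1 − 2)/13 = -3/14
  x_2 = -3/14;  a_2 = 10;  x_3 = (x_2 − 10)/13 = -11/14
  x_3 = -11/14;  a_3 = 2;  x_4 = (x_3 − 2)/13 = -3/14
  x_4 = -3/14;  a_4 = 10;  x_5 = (x_4 − 10)/13 = -11/14
  x_5 = -11/14;  a_5 = 2;  x_6 = (x_5 − 2)/13 = -3/14
Digits: (11, 2, 10, 2, 10, 2).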